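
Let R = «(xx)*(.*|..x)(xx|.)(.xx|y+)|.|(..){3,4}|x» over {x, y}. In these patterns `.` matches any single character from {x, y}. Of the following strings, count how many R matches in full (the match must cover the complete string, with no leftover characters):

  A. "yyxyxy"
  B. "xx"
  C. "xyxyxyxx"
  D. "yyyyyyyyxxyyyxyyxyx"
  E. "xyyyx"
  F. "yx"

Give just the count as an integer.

2

A → match
B → no match
C → match
D → no match
E → no match
F → no match
Total matched: 2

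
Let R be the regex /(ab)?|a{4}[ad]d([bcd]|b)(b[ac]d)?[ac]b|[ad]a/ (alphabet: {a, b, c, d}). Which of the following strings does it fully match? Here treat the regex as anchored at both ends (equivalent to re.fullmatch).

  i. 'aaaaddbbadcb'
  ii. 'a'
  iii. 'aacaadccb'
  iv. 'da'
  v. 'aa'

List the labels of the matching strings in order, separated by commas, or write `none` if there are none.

i → match
ii → no match
iii → no match
iv → match
v → match

i, iv, v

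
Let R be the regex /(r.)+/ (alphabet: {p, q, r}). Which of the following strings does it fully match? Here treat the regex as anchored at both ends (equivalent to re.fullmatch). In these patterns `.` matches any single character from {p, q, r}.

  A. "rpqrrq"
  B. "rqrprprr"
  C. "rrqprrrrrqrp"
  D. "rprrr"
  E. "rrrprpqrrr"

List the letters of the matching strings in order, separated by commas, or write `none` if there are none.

A → no match
B → match
C → no match
D → no match
E → no match

B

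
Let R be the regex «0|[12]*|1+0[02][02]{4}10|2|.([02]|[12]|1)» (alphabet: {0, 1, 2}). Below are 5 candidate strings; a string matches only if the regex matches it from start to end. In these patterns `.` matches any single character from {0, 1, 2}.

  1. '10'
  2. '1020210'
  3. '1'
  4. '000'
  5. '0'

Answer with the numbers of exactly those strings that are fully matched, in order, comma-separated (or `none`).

1 → match
2 → no match
3 → match
4 → no match
5 → match

1, 3, 5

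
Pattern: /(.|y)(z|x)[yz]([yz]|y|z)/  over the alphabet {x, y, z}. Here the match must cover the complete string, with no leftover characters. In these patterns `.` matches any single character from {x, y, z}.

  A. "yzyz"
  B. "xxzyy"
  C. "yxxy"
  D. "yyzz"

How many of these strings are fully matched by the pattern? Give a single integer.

1

A → match
B → no match
C → no match
D → no match
Total matched: 1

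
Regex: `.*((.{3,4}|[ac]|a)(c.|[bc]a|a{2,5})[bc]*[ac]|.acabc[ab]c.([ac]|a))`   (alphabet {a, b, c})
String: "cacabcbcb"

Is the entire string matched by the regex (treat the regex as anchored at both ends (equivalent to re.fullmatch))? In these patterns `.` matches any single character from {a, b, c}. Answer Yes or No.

No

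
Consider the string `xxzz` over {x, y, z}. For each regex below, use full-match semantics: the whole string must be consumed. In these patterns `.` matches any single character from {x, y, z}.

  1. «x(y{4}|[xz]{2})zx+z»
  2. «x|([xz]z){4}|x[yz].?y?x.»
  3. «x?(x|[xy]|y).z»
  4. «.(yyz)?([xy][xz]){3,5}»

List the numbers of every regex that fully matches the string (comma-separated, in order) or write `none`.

1 → no match — must end with `xz`
2 → no match
3 → match
4 → no match

3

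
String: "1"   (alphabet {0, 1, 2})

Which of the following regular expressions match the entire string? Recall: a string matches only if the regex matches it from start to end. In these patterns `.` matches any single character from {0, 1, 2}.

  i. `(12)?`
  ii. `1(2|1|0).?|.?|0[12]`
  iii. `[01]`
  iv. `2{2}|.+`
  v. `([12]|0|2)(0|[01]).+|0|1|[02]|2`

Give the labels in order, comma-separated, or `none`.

ii, iii, iv, v

i → no match
ii → match
iii → match
iv → match
v → match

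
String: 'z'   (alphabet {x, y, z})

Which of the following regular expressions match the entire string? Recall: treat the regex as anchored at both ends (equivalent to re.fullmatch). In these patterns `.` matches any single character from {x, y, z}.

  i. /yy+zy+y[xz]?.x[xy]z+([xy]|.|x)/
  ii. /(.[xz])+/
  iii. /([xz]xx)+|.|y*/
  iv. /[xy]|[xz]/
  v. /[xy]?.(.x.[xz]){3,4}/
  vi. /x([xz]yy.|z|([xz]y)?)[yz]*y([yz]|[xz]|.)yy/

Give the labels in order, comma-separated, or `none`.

i → no match — must start with 'yy'
ii → no match
iii → match
iv → match
v → no match
vi → no match — must start with 'x'

iii, iv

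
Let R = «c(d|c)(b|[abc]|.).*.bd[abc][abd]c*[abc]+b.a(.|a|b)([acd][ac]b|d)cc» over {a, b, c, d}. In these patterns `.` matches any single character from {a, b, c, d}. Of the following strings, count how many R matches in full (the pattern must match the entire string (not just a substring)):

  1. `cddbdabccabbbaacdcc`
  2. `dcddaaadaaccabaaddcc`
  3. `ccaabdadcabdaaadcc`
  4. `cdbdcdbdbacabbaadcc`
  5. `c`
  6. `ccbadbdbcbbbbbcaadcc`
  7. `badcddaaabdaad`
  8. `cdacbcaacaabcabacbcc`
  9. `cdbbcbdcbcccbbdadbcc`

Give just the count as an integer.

1 → no match
2 → no match — must start with `c`
3 → no match
4 → match
5. `c` → no match — must end with `cc`
6 → no match
7 → no match — must start with `c`
8 → no match
9 → no match
Total matched: 1

1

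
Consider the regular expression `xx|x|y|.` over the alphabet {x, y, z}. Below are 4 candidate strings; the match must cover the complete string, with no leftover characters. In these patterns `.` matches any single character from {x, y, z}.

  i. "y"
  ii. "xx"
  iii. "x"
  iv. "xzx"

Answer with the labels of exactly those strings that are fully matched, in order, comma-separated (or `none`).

i, ii, iii

i. "y" → match
ii. "xx" → match
iii. "x" → match
iv. "xzx" → no match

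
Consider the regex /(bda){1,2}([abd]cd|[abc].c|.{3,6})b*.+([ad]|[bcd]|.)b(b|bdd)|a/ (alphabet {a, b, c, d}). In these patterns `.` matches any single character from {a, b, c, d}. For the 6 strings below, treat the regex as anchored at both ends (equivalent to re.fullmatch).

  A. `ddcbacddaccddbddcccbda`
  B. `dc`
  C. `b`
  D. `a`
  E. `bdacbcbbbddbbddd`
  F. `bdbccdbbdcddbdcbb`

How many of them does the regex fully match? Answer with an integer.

1

A → no match
B → no match
C → no match
D → match
E → no match
F → no match
Total matched: 1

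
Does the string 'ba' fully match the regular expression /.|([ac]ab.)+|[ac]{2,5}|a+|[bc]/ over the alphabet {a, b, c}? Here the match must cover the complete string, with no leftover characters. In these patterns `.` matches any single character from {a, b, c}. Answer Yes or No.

No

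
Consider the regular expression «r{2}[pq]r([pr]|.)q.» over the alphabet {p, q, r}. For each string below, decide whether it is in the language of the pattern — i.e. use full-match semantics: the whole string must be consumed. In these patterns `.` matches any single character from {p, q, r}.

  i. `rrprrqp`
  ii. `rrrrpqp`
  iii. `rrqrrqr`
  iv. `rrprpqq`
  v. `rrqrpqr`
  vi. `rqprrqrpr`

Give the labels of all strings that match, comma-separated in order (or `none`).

i, iii, iv, v

i. `rrprrqp` → match
ii. `rrrrpqp` → no match
iii. `rrqrrqr` → match
iv. `rrprpqq` → match
v. `rrqrpqr` → match
vi. `rqprrqrpr` → no match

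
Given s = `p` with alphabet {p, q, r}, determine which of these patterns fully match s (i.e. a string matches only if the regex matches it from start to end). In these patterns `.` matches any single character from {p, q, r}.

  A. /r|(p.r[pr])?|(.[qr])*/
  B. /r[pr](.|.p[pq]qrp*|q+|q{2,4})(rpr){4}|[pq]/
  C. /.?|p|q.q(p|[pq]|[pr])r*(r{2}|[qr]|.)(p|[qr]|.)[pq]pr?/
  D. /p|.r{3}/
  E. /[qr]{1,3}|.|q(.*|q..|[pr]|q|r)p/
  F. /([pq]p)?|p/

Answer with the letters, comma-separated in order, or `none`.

A → no match
B → match
C → match
D → match
E → match
F → match

B, C, D, E, F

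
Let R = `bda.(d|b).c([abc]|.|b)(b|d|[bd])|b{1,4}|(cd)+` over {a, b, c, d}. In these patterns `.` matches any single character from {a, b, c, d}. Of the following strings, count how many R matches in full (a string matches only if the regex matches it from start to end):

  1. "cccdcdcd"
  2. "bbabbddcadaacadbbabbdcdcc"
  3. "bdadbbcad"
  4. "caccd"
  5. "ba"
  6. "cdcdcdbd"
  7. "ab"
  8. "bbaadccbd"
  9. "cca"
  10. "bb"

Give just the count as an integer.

1 → no match
2 → no match
3 → match
4 → no match
5 → no match
6 → no match
7 → no match
8 → no match
9 → no match
10 → match
Total matched: 2

2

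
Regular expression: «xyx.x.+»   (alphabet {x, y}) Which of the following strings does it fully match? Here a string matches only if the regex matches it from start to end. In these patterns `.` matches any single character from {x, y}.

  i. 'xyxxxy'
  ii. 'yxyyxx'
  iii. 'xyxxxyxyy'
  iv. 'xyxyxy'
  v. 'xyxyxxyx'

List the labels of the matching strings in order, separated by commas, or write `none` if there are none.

i, iii, iv, v

i. 'xyxxxy' → match
ii. 'yxyyxx' → no match — must start with 'xyx'
iii. 'xyxxxyxyy' → match
iv. 'xyxyxy' → match
v. 'xyxyxxyx' → match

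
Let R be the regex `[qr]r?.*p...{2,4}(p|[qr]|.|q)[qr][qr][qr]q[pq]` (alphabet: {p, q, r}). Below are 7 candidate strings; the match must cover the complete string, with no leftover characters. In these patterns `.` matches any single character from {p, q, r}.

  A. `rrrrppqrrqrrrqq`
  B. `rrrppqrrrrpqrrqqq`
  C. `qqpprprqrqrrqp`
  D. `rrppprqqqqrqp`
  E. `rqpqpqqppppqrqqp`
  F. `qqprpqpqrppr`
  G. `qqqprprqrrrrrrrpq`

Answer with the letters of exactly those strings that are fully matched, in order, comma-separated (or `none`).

A → match
B → match
C → match
D → match
E → match
F → no match
G → no match

A, B, C, D, E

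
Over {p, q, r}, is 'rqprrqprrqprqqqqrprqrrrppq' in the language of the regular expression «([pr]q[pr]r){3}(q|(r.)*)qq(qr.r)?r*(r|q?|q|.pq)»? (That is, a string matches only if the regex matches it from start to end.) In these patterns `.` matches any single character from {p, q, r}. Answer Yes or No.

No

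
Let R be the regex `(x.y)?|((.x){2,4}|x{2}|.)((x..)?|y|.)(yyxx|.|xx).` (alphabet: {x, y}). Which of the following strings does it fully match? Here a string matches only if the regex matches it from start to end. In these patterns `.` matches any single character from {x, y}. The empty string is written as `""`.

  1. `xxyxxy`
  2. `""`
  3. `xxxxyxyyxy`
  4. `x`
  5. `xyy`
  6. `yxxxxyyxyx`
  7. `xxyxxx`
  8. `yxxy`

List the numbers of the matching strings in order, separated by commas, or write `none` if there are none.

1, 2, 5, 7, 8

1 → match
2 → match
3 → no match
4 → no match
5 → match
6 → no match
7 → match
8 → match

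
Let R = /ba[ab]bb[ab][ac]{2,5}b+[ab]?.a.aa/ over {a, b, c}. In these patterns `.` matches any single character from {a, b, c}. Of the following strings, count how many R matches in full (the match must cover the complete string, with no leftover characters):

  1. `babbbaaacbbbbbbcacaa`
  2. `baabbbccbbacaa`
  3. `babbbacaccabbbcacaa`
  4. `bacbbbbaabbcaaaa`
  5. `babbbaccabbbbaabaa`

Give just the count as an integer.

1 → match
2 → match
3 → match
4 → no match
5 → match
Total matched: 4

4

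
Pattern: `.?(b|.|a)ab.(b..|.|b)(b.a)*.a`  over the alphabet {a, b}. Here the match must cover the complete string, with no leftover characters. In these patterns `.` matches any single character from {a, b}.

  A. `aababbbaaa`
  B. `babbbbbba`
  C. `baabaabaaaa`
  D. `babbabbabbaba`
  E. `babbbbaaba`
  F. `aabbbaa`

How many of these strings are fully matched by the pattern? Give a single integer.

6

A. `aababbbaaa` → match
B. `babbbbbba` → match
C. `baabaabaaaa` → match
D → match
E. `babbbbaaba` → match
F. `aabbbaa` → match
Total matched: 6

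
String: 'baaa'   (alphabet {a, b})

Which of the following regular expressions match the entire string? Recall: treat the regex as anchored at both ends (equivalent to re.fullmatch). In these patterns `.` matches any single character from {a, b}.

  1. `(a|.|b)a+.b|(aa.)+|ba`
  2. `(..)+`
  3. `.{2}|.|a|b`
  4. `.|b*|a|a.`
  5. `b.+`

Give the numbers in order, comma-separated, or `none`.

2, 5

1 → no match
2 → match
3 → no match
4 → no match
5 → match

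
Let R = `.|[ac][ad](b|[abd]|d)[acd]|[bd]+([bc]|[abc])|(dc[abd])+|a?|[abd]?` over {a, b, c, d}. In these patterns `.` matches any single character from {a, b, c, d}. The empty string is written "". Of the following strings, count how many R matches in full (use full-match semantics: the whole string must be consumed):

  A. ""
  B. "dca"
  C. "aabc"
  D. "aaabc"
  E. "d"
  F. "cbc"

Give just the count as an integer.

4

A → match
B → match
C → match
D → no match
E → match
F → no match
Total matched: 4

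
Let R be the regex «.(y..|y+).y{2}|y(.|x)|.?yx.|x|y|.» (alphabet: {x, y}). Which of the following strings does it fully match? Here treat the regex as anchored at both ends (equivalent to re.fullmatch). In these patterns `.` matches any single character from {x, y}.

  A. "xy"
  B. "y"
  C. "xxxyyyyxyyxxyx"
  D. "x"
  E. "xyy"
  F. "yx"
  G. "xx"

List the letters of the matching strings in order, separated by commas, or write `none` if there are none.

B, D, F

A → no match
B → match
C → no match
D → match
E → no match
F → match
G → no match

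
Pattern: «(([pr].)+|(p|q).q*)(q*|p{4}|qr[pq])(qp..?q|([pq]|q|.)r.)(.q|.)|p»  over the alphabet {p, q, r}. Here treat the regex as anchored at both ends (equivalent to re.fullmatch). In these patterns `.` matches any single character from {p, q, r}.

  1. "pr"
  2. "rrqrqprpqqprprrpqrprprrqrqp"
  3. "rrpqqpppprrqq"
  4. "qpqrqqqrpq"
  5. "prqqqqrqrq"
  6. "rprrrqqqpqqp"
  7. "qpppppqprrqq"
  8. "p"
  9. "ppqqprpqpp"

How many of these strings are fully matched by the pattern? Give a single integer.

1 → no match
2 → no match
3 → no match
4 → no match
5 → match
6 → match
7 → match
8 → match
9 → no match
Total matched: 4

4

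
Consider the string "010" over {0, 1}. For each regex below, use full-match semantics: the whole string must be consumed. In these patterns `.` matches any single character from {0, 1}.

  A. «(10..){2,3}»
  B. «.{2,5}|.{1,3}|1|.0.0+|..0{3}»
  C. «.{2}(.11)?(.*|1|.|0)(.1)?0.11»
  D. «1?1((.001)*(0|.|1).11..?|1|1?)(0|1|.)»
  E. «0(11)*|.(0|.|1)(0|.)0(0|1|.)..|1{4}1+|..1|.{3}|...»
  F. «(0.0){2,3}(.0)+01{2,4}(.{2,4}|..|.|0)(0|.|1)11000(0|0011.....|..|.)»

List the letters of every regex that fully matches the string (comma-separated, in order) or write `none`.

B, E

A → no match — must start with "10"
B → match
C → no match — must end with "11"
D → no match
E → match
F → no match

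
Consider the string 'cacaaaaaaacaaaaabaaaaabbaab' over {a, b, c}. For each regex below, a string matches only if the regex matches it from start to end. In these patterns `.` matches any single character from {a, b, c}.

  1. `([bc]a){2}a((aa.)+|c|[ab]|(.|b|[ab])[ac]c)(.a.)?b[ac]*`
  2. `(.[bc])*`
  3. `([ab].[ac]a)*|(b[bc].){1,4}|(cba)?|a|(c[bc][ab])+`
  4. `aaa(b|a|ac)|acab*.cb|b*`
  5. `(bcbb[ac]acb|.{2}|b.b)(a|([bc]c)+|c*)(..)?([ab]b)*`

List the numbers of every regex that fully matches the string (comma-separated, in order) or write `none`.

1 → match
2 → no match
3 → no match
4 → no match
5 → no match

1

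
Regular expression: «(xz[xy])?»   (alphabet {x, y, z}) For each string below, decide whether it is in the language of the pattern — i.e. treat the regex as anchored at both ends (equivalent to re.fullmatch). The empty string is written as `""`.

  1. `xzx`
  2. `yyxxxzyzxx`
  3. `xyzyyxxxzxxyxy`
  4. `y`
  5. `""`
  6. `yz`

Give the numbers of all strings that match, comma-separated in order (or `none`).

1 → match
2 → no match
3 → no match
4 → no match
5 → match
6 → no match

1, 5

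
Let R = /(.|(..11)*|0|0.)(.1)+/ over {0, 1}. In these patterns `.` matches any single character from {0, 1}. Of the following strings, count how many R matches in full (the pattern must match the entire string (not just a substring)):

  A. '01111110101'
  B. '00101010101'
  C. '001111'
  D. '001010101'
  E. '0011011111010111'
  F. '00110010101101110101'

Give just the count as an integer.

A → match
B → match
C → match
D → match
E → match
F → no match
Total matched: 5

5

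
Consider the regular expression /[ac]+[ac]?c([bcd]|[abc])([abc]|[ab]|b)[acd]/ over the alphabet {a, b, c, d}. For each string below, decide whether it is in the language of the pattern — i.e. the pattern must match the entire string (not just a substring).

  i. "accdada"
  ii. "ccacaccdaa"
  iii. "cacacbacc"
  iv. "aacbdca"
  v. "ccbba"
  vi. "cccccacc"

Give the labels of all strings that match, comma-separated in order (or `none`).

i → no match
ii → match
iii → no match
iv → no match
v → match
vi → match

ii, v, vi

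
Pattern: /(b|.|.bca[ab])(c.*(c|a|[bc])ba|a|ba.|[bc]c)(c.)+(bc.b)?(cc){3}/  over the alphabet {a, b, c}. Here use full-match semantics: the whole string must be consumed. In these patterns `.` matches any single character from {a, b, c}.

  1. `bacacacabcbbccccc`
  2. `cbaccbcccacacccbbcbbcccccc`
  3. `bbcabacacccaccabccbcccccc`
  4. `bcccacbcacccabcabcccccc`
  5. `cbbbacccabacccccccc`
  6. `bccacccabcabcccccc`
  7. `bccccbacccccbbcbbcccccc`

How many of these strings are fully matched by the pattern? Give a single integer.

1 → no match
2 → match
3 → no match
4 → match
5 → no match
6 → no match
7 → match
Total matched: 3

3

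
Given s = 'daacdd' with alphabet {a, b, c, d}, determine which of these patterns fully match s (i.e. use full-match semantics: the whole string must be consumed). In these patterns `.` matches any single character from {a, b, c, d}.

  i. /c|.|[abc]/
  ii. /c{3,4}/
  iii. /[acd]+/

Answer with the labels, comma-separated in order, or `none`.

iii

i → no match
ii → no match — must start with 'c'
iii → match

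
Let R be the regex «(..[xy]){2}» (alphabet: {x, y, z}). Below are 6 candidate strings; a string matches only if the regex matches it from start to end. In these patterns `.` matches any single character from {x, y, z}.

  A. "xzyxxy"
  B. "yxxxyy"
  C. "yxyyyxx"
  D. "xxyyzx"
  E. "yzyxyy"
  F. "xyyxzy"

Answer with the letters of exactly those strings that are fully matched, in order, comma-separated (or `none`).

A, B, D, E, F

A → match
B → match
C → no match
D → match
E → match
F → match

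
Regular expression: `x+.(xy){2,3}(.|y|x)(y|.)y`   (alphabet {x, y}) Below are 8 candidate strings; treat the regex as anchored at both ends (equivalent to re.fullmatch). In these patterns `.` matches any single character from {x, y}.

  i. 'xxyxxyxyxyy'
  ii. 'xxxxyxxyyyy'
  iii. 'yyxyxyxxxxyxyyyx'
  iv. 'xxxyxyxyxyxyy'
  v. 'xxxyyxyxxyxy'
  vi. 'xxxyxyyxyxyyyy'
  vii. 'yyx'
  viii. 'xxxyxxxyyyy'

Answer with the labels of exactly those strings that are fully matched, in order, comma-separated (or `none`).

iv

i → no match
ii → no match
iii → no match — must start with 'x'
iv → match
v → no match
vi → no match
vii → no match — must start with 'x'
viii → no match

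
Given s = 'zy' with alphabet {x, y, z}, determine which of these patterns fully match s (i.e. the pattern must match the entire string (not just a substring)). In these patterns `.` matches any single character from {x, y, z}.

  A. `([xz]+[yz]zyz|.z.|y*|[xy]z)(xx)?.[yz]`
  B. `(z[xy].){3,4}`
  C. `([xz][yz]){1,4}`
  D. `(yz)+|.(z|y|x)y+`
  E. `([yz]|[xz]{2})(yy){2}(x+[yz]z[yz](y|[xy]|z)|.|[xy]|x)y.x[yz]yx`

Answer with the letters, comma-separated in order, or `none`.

A → match
B → no match
C → match
D → no match
E → no match — must end with 'yx'

A, C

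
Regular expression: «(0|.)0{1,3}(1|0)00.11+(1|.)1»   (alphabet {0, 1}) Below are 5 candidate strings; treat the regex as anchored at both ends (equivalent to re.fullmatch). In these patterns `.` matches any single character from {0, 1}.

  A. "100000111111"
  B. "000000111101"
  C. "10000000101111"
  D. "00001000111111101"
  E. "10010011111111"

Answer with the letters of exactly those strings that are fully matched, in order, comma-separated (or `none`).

A. "100000111111" → match
B. "000000111101" → match
C → no match
D → match
E → match

A, B, D, E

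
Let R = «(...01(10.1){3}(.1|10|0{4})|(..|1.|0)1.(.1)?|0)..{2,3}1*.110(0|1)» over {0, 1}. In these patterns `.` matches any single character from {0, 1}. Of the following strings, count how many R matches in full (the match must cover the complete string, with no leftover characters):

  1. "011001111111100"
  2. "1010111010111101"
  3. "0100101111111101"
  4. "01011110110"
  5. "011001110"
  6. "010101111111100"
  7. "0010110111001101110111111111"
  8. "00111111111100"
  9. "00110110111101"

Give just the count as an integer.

6

1 → match
2 → match
3 → match
4 → no match
5 → no match
6 → match
7 → no match
8 → match
9 → match
Total matched: 6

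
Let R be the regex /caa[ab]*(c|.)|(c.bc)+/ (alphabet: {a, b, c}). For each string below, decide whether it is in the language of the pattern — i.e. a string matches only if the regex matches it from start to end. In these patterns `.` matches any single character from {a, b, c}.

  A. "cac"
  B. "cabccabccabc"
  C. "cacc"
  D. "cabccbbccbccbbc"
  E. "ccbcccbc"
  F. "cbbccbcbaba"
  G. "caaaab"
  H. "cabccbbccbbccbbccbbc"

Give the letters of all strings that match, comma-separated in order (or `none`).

A → no match
B → match
C → no match
D → no match
E → match
F → no match
G → match
H → match

B, E, G, H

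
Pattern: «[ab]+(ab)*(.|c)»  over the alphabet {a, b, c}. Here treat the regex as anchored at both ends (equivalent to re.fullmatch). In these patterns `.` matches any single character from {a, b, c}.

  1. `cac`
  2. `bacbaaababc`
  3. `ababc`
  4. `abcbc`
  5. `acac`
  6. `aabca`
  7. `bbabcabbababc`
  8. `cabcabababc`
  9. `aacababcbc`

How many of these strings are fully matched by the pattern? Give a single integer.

1 → no match
2 → no match
3 → match
4 → no match
5 → no match
6 → no match
7 → no match
8 → no match
9 → no match
Total matched: 1

1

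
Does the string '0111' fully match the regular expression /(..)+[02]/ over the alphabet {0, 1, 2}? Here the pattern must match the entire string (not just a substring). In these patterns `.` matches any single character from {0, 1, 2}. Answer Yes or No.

No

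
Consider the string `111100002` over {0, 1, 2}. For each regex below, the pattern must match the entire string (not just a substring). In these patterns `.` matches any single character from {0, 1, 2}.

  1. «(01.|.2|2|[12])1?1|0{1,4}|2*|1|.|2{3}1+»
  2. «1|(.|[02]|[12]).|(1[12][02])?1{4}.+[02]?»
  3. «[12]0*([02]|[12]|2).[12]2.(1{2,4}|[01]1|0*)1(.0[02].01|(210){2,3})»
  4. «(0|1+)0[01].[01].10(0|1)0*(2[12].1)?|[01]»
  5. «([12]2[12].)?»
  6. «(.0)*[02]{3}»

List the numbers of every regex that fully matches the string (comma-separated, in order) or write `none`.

1 → no match
2 → match
3 → no match
4 → no match
5 → no match
6 → no match

2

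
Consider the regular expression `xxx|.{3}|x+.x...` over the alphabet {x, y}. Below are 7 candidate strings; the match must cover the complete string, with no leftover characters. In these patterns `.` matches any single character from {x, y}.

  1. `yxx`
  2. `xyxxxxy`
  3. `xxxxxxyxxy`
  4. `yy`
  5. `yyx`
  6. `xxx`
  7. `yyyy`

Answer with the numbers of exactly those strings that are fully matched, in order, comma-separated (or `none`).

1, 5, 6

1 → match
2 → no match
3 → no match
4 → no match
5 → match
6 → match
7 → no match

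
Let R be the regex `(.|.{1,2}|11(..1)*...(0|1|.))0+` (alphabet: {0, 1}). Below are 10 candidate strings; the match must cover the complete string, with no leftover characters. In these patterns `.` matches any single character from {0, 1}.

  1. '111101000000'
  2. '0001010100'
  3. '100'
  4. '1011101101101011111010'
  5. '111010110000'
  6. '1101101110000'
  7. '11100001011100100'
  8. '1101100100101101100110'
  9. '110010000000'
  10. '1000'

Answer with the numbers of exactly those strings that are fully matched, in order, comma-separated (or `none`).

1. '111101000000' → match
2. '0001010100' → no match
3. '100' → match
4 → no match
5. '111010110000' → match
6 → match
7 → no match
8 → match
9. '110010000000' → match
10. '1000' → match

1, 3, 5, 6, 8, 9, 10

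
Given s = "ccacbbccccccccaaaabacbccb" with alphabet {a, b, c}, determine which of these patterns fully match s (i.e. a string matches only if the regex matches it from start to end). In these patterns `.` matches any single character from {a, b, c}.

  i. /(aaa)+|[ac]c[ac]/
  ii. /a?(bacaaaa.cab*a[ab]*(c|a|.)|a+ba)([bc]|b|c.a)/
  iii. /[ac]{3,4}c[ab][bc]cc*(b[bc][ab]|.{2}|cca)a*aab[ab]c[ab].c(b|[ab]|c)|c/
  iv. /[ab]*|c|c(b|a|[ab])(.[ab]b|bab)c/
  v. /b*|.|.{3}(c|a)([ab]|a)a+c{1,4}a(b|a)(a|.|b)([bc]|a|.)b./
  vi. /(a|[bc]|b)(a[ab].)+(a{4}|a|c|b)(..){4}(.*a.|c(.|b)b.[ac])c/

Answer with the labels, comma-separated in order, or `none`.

iii

i → no match
ii → no match
iii → match
iv → no match
v → no match
vi → no match — must end with "c"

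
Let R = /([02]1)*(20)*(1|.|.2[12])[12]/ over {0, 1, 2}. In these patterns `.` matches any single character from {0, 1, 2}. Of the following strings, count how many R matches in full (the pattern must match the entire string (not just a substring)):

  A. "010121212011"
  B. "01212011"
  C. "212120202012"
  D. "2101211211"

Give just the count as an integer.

A. "010121212011" → match
B. "01212011" → match
C. "212120202012" → match
D. "2101211211" → match
Total matched: 4

4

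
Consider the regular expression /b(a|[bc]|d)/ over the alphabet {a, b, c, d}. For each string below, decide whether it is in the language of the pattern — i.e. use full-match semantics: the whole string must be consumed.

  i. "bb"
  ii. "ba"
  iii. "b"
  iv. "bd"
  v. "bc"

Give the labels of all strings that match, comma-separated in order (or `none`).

i, ii, iv, v

i → match
ii → match
iii → no match
iv → match
v → match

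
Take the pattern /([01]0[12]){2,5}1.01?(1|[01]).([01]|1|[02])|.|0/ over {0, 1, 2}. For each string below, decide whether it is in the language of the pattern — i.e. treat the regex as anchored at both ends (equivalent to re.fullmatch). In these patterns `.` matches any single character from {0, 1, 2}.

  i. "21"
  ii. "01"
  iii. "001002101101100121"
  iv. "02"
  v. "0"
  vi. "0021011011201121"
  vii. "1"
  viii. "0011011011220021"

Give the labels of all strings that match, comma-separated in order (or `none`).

i → no match
ii → no match
iii → match
iv → no match
v → match
vi → match
vii → match
viii → no match

iii, v, vi, vii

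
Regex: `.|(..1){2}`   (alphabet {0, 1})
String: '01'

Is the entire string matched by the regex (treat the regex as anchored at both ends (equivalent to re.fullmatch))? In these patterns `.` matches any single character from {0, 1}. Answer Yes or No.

No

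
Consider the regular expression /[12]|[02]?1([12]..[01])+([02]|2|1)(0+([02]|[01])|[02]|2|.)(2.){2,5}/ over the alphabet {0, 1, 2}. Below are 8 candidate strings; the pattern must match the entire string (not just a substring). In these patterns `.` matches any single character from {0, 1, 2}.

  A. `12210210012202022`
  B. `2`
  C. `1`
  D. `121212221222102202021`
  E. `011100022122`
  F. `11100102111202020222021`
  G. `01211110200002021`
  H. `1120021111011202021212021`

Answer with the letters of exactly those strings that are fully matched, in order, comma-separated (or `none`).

A, B, C, D, E, F, G, H

A → match
B. `2` → match
C. `1` → match
D → match
E. `011100022122` → match
F → match
G → match
H → match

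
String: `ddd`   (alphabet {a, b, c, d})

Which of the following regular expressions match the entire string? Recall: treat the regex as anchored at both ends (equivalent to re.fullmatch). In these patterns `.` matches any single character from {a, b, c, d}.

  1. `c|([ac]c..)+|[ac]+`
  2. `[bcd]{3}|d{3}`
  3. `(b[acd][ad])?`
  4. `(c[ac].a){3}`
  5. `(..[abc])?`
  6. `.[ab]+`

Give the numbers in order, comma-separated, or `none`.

1 → no match
2 → match
3 → no match
4 → no match — must start with `c`
5 → no match
6 → no match

2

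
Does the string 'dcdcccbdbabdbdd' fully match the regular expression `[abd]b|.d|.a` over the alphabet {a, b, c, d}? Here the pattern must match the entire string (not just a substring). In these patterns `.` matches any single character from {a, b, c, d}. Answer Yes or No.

No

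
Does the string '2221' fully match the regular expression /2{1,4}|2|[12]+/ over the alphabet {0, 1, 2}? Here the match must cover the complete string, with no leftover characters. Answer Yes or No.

Yes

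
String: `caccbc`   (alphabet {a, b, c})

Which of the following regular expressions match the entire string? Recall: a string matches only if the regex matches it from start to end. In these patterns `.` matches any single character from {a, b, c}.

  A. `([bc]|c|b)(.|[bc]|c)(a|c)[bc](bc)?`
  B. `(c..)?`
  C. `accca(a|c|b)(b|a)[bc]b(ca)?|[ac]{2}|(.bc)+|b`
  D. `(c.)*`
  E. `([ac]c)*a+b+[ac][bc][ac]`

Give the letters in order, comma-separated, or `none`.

A

A → match
B → no match
C → no match
D → no match
E → no match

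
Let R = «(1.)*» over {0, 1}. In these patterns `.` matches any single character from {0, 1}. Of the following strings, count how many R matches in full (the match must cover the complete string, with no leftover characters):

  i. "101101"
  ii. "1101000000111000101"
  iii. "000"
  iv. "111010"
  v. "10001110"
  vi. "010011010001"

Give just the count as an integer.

i → no match
ii → no match
iii → no match
iv → match
v → no match
vi → no match
Total matched: 1

1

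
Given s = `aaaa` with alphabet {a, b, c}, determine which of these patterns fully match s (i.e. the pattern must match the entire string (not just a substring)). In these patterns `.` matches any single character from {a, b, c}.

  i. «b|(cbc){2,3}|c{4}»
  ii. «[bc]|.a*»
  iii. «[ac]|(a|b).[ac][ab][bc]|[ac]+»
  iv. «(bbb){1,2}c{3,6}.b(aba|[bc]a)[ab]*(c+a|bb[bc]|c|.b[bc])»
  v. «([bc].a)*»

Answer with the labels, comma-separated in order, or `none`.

i → no match
ii → match
iii → match
iv → no match — must start with `bbb`
v → no match

ii, iii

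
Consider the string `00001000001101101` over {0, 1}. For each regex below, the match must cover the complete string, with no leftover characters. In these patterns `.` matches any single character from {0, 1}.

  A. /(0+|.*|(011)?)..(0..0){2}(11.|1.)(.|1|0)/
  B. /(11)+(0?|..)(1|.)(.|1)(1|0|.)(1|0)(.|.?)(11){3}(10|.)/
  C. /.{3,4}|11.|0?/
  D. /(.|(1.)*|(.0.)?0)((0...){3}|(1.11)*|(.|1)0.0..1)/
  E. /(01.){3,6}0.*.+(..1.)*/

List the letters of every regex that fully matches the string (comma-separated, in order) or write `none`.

A → match
B → no match — must start with `11`
C → no match
D → no match
E → no match — must start with `01`

A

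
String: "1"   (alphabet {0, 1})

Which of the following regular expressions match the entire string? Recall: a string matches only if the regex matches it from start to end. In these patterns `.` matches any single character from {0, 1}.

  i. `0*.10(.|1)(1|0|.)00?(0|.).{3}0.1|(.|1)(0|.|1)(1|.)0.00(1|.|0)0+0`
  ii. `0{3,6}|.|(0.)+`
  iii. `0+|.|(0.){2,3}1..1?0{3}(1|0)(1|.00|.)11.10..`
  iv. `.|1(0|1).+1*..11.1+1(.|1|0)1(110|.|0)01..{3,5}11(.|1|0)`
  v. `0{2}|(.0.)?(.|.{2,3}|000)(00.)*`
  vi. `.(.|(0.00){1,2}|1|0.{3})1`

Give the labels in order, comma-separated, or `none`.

i → no match
ii → match
iii → match
iv → match
v → match
vi → no match

ii, iii, iv, v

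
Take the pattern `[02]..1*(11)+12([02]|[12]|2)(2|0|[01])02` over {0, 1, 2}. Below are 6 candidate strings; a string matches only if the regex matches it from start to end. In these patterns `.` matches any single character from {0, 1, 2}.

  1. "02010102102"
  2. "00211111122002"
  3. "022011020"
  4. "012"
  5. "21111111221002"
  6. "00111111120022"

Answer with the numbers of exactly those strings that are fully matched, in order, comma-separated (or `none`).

2

1 → no match
2 → match
3 → no match — must end with "02"
4 → no match — must end with "02"
5 → no match
6 → no match — must end with "02"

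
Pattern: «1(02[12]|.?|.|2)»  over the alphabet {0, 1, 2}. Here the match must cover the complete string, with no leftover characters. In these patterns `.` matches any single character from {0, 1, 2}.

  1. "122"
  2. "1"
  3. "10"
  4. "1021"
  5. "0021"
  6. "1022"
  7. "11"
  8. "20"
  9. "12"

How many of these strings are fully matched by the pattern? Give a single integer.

1. "122" → no match
2. "1" → match
3. "10" → match
4. "1021" → match
5. "0021" → no match — must start with "1"
6. "1022" → match
7. "11" → match
8. "20" → no match — must start with "1"
9. "12" → match
Total matched: 6

6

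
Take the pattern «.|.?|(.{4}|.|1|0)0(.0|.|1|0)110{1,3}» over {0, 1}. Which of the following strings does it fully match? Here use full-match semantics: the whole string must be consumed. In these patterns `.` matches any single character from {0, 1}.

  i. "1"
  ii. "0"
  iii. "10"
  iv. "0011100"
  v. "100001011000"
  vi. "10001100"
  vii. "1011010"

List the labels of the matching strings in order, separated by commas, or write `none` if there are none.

i, ii, iv, v, vi

i → match
ii → match
iii → no match
iv → match
v → match
vi → match
vii → no match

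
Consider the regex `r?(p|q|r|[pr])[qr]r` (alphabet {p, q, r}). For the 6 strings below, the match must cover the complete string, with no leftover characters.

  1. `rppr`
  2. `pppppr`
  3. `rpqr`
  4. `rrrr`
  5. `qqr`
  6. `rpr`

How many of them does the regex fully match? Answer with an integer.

1 → no match
2 → no match
3 → match
4 → match
5 → match
6 → no match
Total matched: 3

3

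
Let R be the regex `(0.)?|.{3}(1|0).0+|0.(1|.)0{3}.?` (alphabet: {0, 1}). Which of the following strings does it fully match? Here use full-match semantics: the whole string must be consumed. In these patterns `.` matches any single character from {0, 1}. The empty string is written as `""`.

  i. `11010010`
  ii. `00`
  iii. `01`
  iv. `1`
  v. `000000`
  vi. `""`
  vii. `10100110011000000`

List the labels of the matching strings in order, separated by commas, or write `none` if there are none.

i → no match
ii → match
iii → match
iv → no match
v → match
vi → match
vii → no match

ii, iii, v, vi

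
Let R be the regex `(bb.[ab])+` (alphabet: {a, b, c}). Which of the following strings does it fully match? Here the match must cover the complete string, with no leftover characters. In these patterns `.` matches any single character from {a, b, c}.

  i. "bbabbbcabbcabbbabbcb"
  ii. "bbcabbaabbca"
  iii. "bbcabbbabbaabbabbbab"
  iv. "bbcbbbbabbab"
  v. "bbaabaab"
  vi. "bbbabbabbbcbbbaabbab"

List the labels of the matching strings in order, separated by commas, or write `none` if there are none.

i → match
ii → match
iii → match
iv → match
v → no match
vi → match

i, ii, iii, iv, vi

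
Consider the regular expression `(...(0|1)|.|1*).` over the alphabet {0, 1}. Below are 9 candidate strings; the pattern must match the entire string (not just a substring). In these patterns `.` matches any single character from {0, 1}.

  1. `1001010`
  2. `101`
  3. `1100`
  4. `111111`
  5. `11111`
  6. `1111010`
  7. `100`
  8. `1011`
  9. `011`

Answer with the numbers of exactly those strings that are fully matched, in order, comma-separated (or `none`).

1 → no match
2 → no match
3 → no match
4 → match
5 → match
6 → no match
7 → no match
8 → no match
9 → no match

4, 5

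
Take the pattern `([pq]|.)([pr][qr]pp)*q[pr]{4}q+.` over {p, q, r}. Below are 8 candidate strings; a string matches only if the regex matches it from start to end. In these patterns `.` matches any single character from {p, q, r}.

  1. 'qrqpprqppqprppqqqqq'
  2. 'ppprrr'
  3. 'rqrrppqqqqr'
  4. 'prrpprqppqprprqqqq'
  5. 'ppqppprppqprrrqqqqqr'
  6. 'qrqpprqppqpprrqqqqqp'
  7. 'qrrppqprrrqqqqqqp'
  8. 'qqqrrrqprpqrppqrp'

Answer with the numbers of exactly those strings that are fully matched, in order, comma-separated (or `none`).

1, 3, 4, 5, 6, 7

1 → match
2. 'ppprrr' → no match
3. 'rqrrppqqqqr' → match
4 → match
5 → match
6 → match
7 → match
8 → no match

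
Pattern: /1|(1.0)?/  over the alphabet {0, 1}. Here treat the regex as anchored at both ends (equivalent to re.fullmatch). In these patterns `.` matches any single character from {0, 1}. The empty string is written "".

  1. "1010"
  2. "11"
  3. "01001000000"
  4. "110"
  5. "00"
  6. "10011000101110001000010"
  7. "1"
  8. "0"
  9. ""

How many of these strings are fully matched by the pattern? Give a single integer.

1 → no match
2 → no match
3 → no match
4 → match
5 → no match
6 → no match
7 → match
8 → no match
9 → match
Total matched: 3

3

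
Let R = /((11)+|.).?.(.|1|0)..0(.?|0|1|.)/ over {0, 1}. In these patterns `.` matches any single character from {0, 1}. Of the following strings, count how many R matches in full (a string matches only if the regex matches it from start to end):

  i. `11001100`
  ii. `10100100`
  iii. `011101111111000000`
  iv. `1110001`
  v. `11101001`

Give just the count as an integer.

i → match
ii → match
iii → no match
iv → match
v → match
Total matched: 4

4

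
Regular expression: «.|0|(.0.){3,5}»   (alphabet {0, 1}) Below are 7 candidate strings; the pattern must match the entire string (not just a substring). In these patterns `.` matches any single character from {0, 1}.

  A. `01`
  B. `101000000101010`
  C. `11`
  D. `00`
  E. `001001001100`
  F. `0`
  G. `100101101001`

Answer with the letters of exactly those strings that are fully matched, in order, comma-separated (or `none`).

E, F, G

A. `01` → no match
B → no match
C. `11` → no match
D. `00` → no match
E. `001001001100` → match
F. `0` → match
G. `100101101001` → match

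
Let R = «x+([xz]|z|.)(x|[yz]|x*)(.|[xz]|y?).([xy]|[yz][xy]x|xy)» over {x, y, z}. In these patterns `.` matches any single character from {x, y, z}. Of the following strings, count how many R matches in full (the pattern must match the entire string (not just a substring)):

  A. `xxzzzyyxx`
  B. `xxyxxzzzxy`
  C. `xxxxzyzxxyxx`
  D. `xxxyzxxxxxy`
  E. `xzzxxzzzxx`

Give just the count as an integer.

A. `xxzzzyyxx` → match
B. `xxyxxzzzxy` → no match
C. `xxxxzyzxxyxx` → no match
D. `xxxyzxxxxxy` → no match
E. `xzzxxzzzxx` → no match
Total matched: 1

1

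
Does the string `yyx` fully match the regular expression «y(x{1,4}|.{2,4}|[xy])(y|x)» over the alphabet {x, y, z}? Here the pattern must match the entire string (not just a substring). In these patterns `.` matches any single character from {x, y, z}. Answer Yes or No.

Yes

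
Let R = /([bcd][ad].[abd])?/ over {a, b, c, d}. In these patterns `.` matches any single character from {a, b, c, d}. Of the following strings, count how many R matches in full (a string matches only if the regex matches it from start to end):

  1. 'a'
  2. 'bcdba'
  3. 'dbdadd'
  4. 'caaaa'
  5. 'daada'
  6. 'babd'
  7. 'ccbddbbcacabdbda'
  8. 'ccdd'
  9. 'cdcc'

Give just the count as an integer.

1

1 → no match
2 → no match
3 → no match
4 → no match
5 → no match
6 → match
7 → no match
8 → no match
9 → no match
Total matched: 1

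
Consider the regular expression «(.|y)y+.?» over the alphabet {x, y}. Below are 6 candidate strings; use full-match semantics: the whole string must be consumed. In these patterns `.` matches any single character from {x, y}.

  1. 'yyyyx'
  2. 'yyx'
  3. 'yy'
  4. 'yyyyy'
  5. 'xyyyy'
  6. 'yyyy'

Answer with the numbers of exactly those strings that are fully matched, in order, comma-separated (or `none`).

1, 2, 3, 4, 5, 6

1 → match
2 → match
3 → match
4 → match
5 → match
6 → match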